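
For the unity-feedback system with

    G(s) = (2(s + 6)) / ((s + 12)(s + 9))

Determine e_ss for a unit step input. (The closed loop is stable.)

e_ss = 0.9000

G(s) has no poles at the origin.
This is a Type 0 system. Kp = lim_{s→0} G(s) = 12/108 = 1/9.
e_ss = 1/(1 + Kp) = 1/(1 + 1/9) = 9/10 ≈ 0.9000.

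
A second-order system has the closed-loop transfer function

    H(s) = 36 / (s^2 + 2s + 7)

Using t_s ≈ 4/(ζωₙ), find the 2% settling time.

t_s ≈ 4 s

Comparing s^2 + 2s + 7 to s^2 + 2ζωₙs + ωₙ²: ωₙ = √7 ≈ 2.646 rad/s and ζ = 2/(2·√7) ≈ 0.3780.
ζωₙ = 2/2 = 1, so t_s ≈ 4/(ζωₙ) = 4/1 = 4 s.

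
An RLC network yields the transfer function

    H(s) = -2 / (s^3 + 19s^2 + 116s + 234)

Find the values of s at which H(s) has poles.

The poles are the roots of the denominator s^3 + 19s^2 + 116s + 234 = 0.
Trying s = -9: the polynomial evaluates to 0, so (s + 9) is a factor.
Dividing out leaves s^2 + 10s + 26 = 0.
The quadratic formula then gives s = -5 ± 1j.

s = -5 + j, -5 - j, -9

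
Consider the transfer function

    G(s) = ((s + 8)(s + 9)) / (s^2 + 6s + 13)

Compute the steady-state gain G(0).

G(0) = 72/13 ≈ 5.538

Set s = 0: G(0) = (72) / (13) = 72/13.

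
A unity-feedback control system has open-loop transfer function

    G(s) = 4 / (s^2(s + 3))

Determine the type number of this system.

Type 2

The denominator has 2 factors of s at the origin (free integrators), so this is a Type 2 system.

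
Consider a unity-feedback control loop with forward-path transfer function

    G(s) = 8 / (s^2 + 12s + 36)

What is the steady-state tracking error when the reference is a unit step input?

G(s) has no poles at the origin.
This is a Type 0 system. Kp = lim_{s→0} G(s) = 8/36 = 2/9.
e_ss = 1/(1 + Kp) = 1/(1 + 2/9) = 9/11 ≈ 0.8182.

e_ss = 0.8182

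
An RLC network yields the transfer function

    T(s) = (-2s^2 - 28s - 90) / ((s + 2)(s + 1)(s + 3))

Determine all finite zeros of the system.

Set the numerator to zero: -2s^2 - 28s - 90 = 0, i.e. -2·(s^2 + 14s + 45) = 0.
Factoring: (s + 9)(s + 5) = 0.

s = -9, -5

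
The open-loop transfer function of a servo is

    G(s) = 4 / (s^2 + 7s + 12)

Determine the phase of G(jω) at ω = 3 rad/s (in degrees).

At s = j3: numerator = 4, denominator = 3 + j21.
∠G = ∠num − ∠den = 0° − (81.870°) = -81.87°.

∠G(j3) ≈ -81.87°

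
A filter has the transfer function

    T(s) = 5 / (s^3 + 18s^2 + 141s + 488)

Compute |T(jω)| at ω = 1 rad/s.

Substitute s = j1: numerator = 5, denominator = 470 + j140.
|T(j1)| = |5| / |470 + j140| = 5 / 490.41 ≈ 0.01020.

|T(j1)| ≈ 0.01020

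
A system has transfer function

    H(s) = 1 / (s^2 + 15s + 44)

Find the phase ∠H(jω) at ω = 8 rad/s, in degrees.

∠H(j8) ≈ -99.46°

At s = j8: numerator = 1, denominator = -20 + j120.
∠H = ∠num − ∠den = 0° − (99.462°) = -99.46°.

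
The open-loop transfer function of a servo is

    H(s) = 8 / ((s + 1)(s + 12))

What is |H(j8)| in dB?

|H(j8)|_dB ≈ -23.2 dB

Substitute s = j8: numerator = 8, denominator = -52 + j104.
|H(j8)| = |8| / |-52 + j104| = 8 / 116.28 ≈ 0.06880.
In decibels: 20·log₁₀(0.06880) ≈ -23.2 dB.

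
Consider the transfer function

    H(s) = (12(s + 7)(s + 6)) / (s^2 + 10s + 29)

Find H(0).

H(0) = 504/29 ≈ 17.38

At s = 0 each factor (s + a) contributes a and each (s^2 + bs + c) contributes c.
H(0) = 12·(7) · (6) / ((29)) = 504/29 = 504/29.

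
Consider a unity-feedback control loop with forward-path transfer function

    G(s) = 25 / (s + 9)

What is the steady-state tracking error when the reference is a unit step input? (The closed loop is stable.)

G(s) has no poles at the origin.
This is a Type 0 system. Kp = lim_{s→0} G(s) = 25/9.
e_ss = 1/(1 + Kp) = 1/(1 + 25/9) = 9/34 ≈ 0.2647.

e_ss = 0.2647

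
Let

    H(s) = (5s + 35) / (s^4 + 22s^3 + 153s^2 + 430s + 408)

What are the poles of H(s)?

The poles are the roots of the denominator s^4 + 22s^3 + 153s^2 + 430s + 408 = 0.
Trying s = -2: the polynomial evaluates to 0, so (s + 2) is a factor.
Dividing out leaves s^3 + 20s^2 + 113s + 204 = 0.
This factors further as (s^2 + 8s + 17)(s + 12) = 0.

s = -4 + j, -4 - j, -2, -12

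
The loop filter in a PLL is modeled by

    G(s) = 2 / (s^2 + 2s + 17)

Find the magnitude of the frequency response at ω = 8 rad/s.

|G(j8)| ≈ 0.04028

Substitute s = j8: numerator = 2, denominator = -47 + j16.
|G(j8)| = |2| / |-47 + j16| = 2 / 49.649 ≈ 0.04028.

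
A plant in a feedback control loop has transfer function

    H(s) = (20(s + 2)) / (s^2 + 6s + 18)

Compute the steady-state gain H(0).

H(0) = 20/9 ≈ 2.222

At s = 0 each factor (s + a) contributes a and each (s^2 + bs + c) contributes c.
H(0) = 20·(2) / ((18)) = 40/18 = 20/9.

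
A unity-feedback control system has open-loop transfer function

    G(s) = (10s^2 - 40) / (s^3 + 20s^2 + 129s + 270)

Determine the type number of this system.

Type 0

The denominator has no factor of s at the origin — no free integrator — so this is a Type 0 system.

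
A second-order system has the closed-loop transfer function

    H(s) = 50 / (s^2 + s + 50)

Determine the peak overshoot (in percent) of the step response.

Comparing s^2 + s + 50 to s^2 + 2ζωₙs + ωₙ²: ωₙ = √50 ≈ 7.071 rad/s and ζ = 1/(2·√50) ≈ 0.07071.
%OS = 100·exp(−πζ/√(1−ζ²)) = 100·exp(−π·0.07071/√(1−0.07071²)) ≈ 80.0%.

%OS ≈ 80.0%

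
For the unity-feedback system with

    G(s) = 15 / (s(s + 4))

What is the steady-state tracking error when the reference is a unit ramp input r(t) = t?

G(s) has one pole at the origin.
This is a Type 1 system. Kv = lim_{s→0} s·G(s) = 15/4.
e_ss = 1/Kv = 1/(15/4) = 4/15 ≈ 0.2667.

e_ss = 0.2667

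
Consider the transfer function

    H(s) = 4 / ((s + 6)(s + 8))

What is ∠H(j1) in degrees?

At s = j1: numerator = 4, denominator = 47 + j14.
∠H = ∠num − ∠den = 0° − (16.587°) = -16.59°.

∠H(j1) ≈ -16.59°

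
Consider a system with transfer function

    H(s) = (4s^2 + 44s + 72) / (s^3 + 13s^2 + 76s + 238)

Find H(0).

Set s = 0: H(0) = (72) / (238) = 36/119.

H(0) = 36/119 ≈ 0.3025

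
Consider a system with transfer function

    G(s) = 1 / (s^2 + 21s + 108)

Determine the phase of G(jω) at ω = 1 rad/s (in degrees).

∠G(j1) ≈ -11.10°

At s = j1: numerator = 1, denominator = 107 + j21.
∠G = ∠num − ∠den = 0° − (11.104°) = -11.10°.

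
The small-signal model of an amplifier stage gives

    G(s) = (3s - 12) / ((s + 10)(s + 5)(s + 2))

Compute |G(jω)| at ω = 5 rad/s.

|G(j5)| ≈ 0.04512

Substitute s = j5: numerator = -12 + j15, denominator = -325 + j275.
|G(j5)| = |-12 + j15| / |-325 + j275| = 19.209 / 425.73 ≈ 0.04512.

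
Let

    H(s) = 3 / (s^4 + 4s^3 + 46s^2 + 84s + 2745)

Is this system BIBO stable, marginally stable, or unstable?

The denominator s^4 + 4s^3 + 46s^2 + 84s + 2745 factors as (s^2 + 10s + 61)(s^2 - 6s + 45), giving poles at s = -5 ± 6j, 3 ± 6j.
Since the pole(s) at s = 3 + 6j, 3 - 6j lie in the right half-plane, the system is unstable.

unstable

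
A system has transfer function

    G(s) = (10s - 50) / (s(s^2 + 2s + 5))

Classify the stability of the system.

marginally stable

The poles can be read from the denominator factors: s = 0, -1 ± 2j.
Since the simple pole(s) at s = 0 lie on the jω-axis with none in the right half-plane, the system is marginally stable.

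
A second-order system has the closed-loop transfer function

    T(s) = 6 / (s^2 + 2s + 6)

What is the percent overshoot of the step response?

Comparing s^2 + 2s + 6 to s^2 + 2ζωₙs + ωₙ²: ωₙ = √6 ≈ 2.449 rad/s and ζ = 2/(2·√6) ≈ 0.4082.
%OS = 100·exp(−πζ/√(1−ζ²)) = 100·exp(−π·0.4082/√(1−0.4082²)) ≈ 24.5%.

%OS ≈ 24.5%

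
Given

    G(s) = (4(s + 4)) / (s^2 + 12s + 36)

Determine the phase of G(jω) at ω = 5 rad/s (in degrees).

∠G(j5) ≈ -28.27°

At s = j5: numerator = 16 + j20, denominator = 11 + j60.
∠G = ∠num − ∠den = 51.340° − (79.611°) = -28.27°.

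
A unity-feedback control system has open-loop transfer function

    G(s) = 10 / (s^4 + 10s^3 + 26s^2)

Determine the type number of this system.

Type 2

Factor s from the denominator: s^4 + 10s^3 + 26s^2 = s^2·(s^2 + 10s + 26).
There are 2 poles at the origin, so the system is Type 2.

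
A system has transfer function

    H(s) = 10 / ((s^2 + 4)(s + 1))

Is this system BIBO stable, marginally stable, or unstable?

marginally stable

The poles can be read from the denominator factors: s = ±2j, -1.
Since the simple pole(s) at s = ±2j lie on the jω-axis with none in the right half-plane, the system is marginally stable.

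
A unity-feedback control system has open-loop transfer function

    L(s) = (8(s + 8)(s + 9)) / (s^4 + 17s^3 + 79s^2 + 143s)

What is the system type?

Type 1

The denominator has 1 factor of s at the origin (free integrator), so this is a Type 1 system.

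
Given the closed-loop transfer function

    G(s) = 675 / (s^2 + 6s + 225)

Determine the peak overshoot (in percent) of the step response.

%OS ≈ 52.7%

Comparing s^2 + 6s + 225 to s^2 + 2ζωₙs + ωₙ²: ωₙ = 15 rad/s and ζ = 6/(2·15) = 0.2.
%OS = 100·exp(−πζ/√(1−ζ²)) = 100·exp(−π·0.2/√(1−0.2²)) ≈ 52.7%.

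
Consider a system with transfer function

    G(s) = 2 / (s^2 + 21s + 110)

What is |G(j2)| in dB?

Substitute s = j2: numerator = 2, denominator = 106 + j42.
|G(j2)| = |2| / |106 + j42| = 2 / 114.02 ≈ 0.01754.
In decibels: 20·log₁₀(0.01754) ≈ -35.1 dB.

|G(j2)|_dB ≈ -35.1 dB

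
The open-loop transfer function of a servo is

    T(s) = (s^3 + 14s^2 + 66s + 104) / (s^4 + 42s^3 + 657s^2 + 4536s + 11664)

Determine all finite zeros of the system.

s = -5 + j, -5 - j, -4

Set the numerator to zero: s^3 + 14s^2 + 66s + 104 = 0.
Factoring: (s^2 + 10s + 26)(s + 4) = 0.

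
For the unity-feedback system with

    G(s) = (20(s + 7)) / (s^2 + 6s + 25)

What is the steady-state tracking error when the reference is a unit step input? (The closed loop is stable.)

G(s) has no poles at the origin.
This is a Type 0 system. Kp = lim_{s→0} G(s) = 140/25 = 28/5.
e_ss = 1/(1 + Kp) = 1/(1 + 28/5) = 5/33 ≈ 0.1515.

e_ss = 0.1515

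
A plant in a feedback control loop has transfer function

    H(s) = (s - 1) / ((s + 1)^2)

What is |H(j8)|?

|H(j8)| ≈ 0.1240

Substitute s = j8: numerator = -1 + j8, denominator = -63 + j16.
|H(j8)| = |-1 + j8| / |-63 + j16| = 8.0623 / 65 ≈ 0.1240.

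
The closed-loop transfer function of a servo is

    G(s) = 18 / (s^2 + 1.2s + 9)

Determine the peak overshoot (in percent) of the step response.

Comparing s^2 + 1.2s + 9 to s^2 + 2ζωₙs + ωₙ²: ωₙ = 3 rad/s and ζ = 1.2/(2·3) = 0.2.
%OS = 100·exp(−πζ/√(1−ζ²)) = 100·exp(−π·0.2/√(1−0.2²)) ≈ 52.7%.

%OS ≈ 52.7%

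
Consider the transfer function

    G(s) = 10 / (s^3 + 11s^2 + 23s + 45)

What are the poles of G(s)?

s = -1 ± 2j, -9

The poles are the roots of the denominator s^3 + 11s^2 + 23s + 45 = 0.
Trying s = -9: the polynomial evaluates to 0, so (s + 9) is a factor.
Dividing out leaves s^2 + 2s + 5 = 0.
The quadratic formula then gives s = -1 ± 2j.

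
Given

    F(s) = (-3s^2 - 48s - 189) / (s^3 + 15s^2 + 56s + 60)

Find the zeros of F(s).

s = -7, -9

Set the numerator to zero: -3s^2 - 48s - 189 = 0, i.e. -3·(s^2 + 16s + 63) = 0.
Factoring: (s + 7)(s + 9) = 0.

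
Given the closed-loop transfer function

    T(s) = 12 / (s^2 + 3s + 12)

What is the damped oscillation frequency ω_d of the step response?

ω_d ≈ 3.122 rad/s

Comparing s^2 + 3s + 12 to s^2 + 2ζωₙs + ωₙ²: ωₙ = √12 ≈ 3.464 rad/s and ζ = 3/(2·√12) ≈ 0.4330.
ζωₙ = 3/2 = 1.5, so ω_d = ωₙ√(1−ζ²) = √(ωₙ² − (ζωₙ)²) = √(12 − 1.5²) = √9.75 ≈ 3.122 rad/s.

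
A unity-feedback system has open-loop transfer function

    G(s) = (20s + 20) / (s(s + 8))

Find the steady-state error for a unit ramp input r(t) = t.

G(s) has one pole at the origin.
This is a Type 1 system. Kv = lim_{s→0} s·G(s) = 20/8 = 5/2.
e_ss = 1/Kv = 1/(5/2) = 2/5 ≈ 0.4000.

e_ss = 0.4000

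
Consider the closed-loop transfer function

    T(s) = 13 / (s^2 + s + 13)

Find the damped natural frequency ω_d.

Comparing s^2 + s + 13 to s^2 + 2ζωₙs + ωₙ²: ωₙ = √13 ≈ 3.606 rad/s and ζ = 1/(2·√13) ≈ 0.1387.
ζωₙ = 1/2 = 0.5, so ω_d = ωₙ√(1−ζ²) = √(ωₙ² − (ζωₙ)²) = √(13 − 0.5²) = √12.75 ≈ 3.571 rad/s.

ω_d ≈ 3.571 rad/s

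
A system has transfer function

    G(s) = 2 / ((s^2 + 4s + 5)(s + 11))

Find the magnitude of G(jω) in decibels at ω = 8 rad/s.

Substitute s = j8: numerator = 2, denominator = -905 - j120.
|G(j8)| = |2| / |-905 - j120| = 2 / 912.92 ≈ 0.002191.
In decibels: 20·log₁₀(0.002191) ≈ -53.2 dB.

|G(j8)|_dB ≈ -53.2 dB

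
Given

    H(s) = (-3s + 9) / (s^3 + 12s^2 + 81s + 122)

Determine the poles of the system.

s = -5 + 6j, -5 - 6j, -2

The poles are the roots of the denominator s^3 + 12s^2 + 81s + 122 = 0.
Trying s = -2: the polynomial evaluates to 0, so (s + 2) is a factor.
Dividing out leaves s^2 + 10s + 61 = 0.
The quadratic formula then gives s = -5 ± 6j.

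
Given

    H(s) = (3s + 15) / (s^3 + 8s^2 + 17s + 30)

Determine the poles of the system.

The poles are the roots of the denominator s^3 + 8s^2 + 17s + 30 = 0.
Trying s = -6: the polynomial evaluates to 0, so (s + 6) is a factor.
Dividing out leaves s^2 + 2s + 5 = 0.
The quadratic formula then gives s = -1 ± 2j.

s = -1 ± 2j, -6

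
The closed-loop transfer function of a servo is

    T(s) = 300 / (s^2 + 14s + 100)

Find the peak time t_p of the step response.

Comparing s^2 + 14s + 100 to s^2 + 2ζωₙs + ωₙ²: ωₙ = 10 rad/s and ζ = 14/(2·10) = 0.7.
ζωₙ = 14/2 = 7, so ω_d = ωₙ√(1−ζ²) = √(ωₙ² − (ζωₙ)²) = √(100 − 7²) = √51 ≈ 7.141 rad/s.
t_p = π/ω_d = π/7.141 ≈ 0.4399 s.

t_p ≈ 0.4399 s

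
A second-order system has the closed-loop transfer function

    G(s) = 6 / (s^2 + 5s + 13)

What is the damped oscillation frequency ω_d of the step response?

Comparing s^2 + 5s + 13 to s^2 + 2ζωₙs + ωₙ²: ωₙ = √13 ≈ 3.606 rad/s and ζ = 5/(2·√13) ≈ 0.6934.
ζωₙ = 5/2 = 2.5, so ω_d = ωₙ√(1−ζ²) = √(ωₙ² − (ζωₙ)²) = √(13 − 2.5²) = √6.75 ≈ 2.598 rad/s.

ω_d ≈ 2.598 rad/s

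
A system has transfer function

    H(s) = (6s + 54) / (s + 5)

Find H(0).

H(0) = 54/5 ≈ 10.80

Set s = 0: H(0) = (54) / (5) = 54/5.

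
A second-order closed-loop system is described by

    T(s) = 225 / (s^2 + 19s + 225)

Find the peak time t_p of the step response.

Comparing s^2 + 19s + 225 to s^2 + 2ζωₙs + ωₙ²: ωₙ = 15 rad/s and ζ = 19/(2·15) ≈ 0.6333.
ζωₙ = 19/2 = 9.5, so ω_d = ωₙ√(1−ζ²) = √(ωₙ² − (ζωₙ)²) = √(225 − 9.5²) = √134.75 ≈ 11.61 rad/s.
t_p = π/ω_d = π/11.61 ≈ 0.2706 s.

t_p ≈ 0.2706 s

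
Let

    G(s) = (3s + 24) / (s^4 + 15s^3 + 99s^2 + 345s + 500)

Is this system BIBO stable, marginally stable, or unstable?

The denominator s^4 + 15s^3 + 99s^2 + 345s + 500 factors as (s^2 + 6s + 25)(s + 5)(s + 4), giving poles at s = -3 ± 4j, -5, -4.
Since all poles lie strictly in the left half-plane, the system is stable.

stable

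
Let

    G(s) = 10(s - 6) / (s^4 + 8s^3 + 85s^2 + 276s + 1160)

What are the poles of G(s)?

The poles are the roots of the denominator s^4 + 8s^3 + 85s^2 + 276s + 1160 = 0.
No real roots exist; factor into two real quadratics: (s^2 + 4s + 40)(s^2 + 4s + 29) = 0.
Each quadratic gives a conjugate pair via the quadratic formula.

s = -2 ± 6j, -2 ± 5j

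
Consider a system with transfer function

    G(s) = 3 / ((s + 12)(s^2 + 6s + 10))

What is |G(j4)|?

|G(j4)| ≈ 0.009587

Substitute s = j4: numerator = 3, denominator = -168 + j264.
|G(j4)| = |3| / |-168 + j264| = 3 / 312.92 ≈ 0.009587.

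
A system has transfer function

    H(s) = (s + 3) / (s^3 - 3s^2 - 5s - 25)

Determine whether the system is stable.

unstable

The denominator s^3 - 3s^2 - 5s - 25 factors as (s^2 + 2s + 5)(s - 5), giving poles at s = -1 ± 2j, 5.
Since the pole(s) at s = 5 lie in the right half-plane, the system is unstable.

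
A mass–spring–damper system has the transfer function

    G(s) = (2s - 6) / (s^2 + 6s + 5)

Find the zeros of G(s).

Set the numerator to zero: 2s - 6 = 0, i.e. 2·(s - 3) = 0.
So s = 3.

s = 3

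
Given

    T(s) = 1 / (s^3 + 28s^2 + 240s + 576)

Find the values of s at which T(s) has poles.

s = -12, -4, -12

The poles are the roots of the denominator s^3 + 28s^2 + 240s + 576 = 0.
Trying s = -12: the polynomial evaluates to 0, so (s + 12) is a factor.
Dividing out leaves s^2 + 16s + 48 = 0.
Factoring the quadratic: (s + 4)(s + 12) = 0.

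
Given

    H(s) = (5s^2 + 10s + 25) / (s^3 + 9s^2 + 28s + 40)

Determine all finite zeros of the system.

Set the numerator to zero: 5s^2 + 10s + 25 = 0, i.e. 5·(s^2 + 2s + 5) = 0.
Factoring: (s^2 + 2s + 5) = 0.

s = -1 + 2j, -1 - 2j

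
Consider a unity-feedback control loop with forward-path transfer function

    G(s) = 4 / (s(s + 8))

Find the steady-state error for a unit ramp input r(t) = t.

G(s) has one pole at the origin.
This is a Type 1 system. Kv = lim_{s→0} s·G(s) = 4/8 = 1/2.
e_ss = 1/Kv = 1/(1/2) = 2.

e_ss = 2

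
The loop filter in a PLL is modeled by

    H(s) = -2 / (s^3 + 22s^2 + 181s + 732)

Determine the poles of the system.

s = -5 ± 6j, -12

The poles are the roots of the denominator s^3 + 22s^2 + 181s + 732 = 0.
Trying s = -12: the polynomial evaluates to 0, so (s + 12) is a factor.
Dividing out leaves s^2 + 10s + 61 = 0.
The quadratic formula then gives s = -5 ± 6j.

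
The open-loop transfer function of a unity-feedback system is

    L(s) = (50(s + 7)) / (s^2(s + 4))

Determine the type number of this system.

The denominator has 2 factors of s at the origin (free integrators), so this is a Type 2 system.

Type 2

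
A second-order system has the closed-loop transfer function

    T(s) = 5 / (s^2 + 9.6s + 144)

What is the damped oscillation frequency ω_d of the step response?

ω_d ≈ 11.00 rad/s

Comparing s^2 + 9.6s + 144 to s^2 + 2ζωₙs + ωₙ²: ωₙ = 12 rad/s and ζ = 9.6/(2·12) = 0.4.
ζωₙ = 9.6/2 = 4.8, so ω_d = ωₙ√(1−ζ²) = √(ωₙ² − (ζωₙ)²) = √(144 − 4.8²) = √120.96 ≈ 11.00 rad/s.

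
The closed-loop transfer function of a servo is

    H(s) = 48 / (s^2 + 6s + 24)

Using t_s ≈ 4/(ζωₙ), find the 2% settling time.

t_s ≈ 1.333 s

Comparing s^2 + 6s + 24 to s^2 + 2ζωₙs + ωₙ²: ωₙ = √24 ≈ 4.899 rad/s and ζ = 6/(2·√24) ≈ 0.6124.
ζωₙ = 6/2 = 3, so t_s ≈ 4/(ζωₙ) = 4/3 ≈ 1.333 s.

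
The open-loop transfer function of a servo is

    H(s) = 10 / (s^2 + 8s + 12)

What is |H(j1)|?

|H(j1)| ≈ 0.7352

Substitute s = j1: numerator = 10, denominator = 11 + j8.
|H(j1)| = |10| / |11 + j8| = 10 / 13.601 ≈ 0.7352.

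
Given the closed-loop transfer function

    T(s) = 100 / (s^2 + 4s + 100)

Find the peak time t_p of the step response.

Comparing s^2 + 4s + 100 to s^2 + 2ζωₙs + ωₙ²: ωₙ = 10 rad/s and ζ = 4/(2·10) = 0.2.
ζωₙ = 4/2 = 2, so ω_d = ωₙ√(1−ζ²) = √(ωₙ² − (ζωₙ)²) = √(100 − 2²) = √96 ≈ 9.798 rad/s.
t_p = π/ω_d = π/9.798 ≈ 0.3206 s.

t_p ≈ 0.3206 s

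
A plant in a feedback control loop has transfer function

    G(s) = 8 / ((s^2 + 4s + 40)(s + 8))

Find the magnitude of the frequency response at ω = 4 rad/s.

|G(j4)| ≈ 0.03101

Substitute s = j4: numerator = 8, denominator = 128 + j224.
|G(j4)| = |8| / |128 + j224| = 8 / 257.99 ≈ 0.03101.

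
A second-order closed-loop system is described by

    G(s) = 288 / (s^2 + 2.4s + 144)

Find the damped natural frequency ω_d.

Comparing s^2 + 2.4s + 144 to s^2 + 2ζωₙs + ωₙ²: ωₙ = 12 rad/s and ζ = 2.4/(2·12) = 0.1.
ζωₙ = 2.4/2 = 1.2, so ω_d = ωₙ√(1−ζ²) = √(ωₙ² − (ζωₙ)²) = √(144 − 1.2²) = √142.56 ≈ 11.94 rad/s.

ω_d ≈ 11.94 rad/s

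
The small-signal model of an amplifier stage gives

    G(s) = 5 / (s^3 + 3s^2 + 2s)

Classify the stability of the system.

marginally stable

The denominator s^3 + 3s^2 + 2s factors as s(s + 1)(s + 2), giving poles at s = 0, -1, -2.
Since the simple pole(s) at s = 0 lie on the jω-axis with none in the right half-plane, the system is marginally stable.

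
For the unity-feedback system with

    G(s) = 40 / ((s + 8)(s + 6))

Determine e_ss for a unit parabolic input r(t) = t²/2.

G(s) has no poles at the origin.
This is a Type 0 system; Ka = lim_{s→0} s^2·G(s) = 0, so the steady-state error for a parabola input is infinite.

e_ss = ∞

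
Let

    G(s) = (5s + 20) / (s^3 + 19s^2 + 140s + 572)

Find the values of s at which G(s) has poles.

s = -4 + 6j, -4 - 6j, -11

The poles are the roots of the denominator s^3 + 19s^2 + 140s + 572 = 0.
Trying s = -11: the polynomial evaluates to 0, so (s + 11) is a factor.
Dividing out leaves s^2 + 8s + 52 = 0.
The quadratic formula then gives s = -4 ± 6j.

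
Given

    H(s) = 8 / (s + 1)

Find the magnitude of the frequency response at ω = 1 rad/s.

Substitute s = j1: numerator = 8, denominator = 1 + j1.
|H(j1)| = |8| / |1 + j1| = 8 / 1.4142 ≈ 5.657.

|H(j1)| ≈ 5.657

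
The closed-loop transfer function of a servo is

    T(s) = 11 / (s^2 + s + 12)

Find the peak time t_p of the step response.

t_p ≈ 0.9165 s

Comparing s^2 + s + 12 to s^2 + 2ζωₙs + ωₙ²: ωₙ = √12 ≈ 3.464 rad/s and ζ = 1/(2·√12) ≈ 0.1443.
ζωₙ = 1/2 = 0.5, so ω_d = ωₙ√(1−ζ²) = √(ωₙ² − (ζωₙ)²) = √(12 − 0.5²) = √11.75 ≈ 3.428 rad/s.
t_p = π/ω_d = π/3.428 ≈ 0.9165 s.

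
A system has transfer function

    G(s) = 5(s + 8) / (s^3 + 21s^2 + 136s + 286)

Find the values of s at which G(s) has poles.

The poles are the roots of the denominator s^3 + 21s^2 + 136s + 286 = 0.
Trying s = -11: the polynomial evaluates to 0, so (s + 11) is a factor.
Dividing out leaves s^2 + 10s + 26 = 0.
The quadratic formula then gives s = -5 ± 1j.

s = -5 + j, -5 - j, -11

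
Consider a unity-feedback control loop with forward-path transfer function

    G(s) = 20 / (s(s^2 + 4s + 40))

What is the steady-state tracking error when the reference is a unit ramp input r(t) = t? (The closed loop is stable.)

G(s) has one pole at the origin.
This is a Type 1 system. Kv = lim_{s→0} s·G(s) = 20/40 = 1/2.
e_ss = 1/Kv = 1/(1/2) = 2.

e_ss = 2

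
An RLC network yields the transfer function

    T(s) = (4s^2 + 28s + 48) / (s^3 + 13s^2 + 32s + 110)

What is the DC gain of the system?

T(0) = 24/55 ≈ 0.4364

Set s = 0: T(0) = (48) / (110) = 24/55.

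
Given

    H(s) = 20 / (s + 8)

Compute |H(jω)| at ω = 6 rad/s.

|H(j6)| = 2

Substitute s = j6: numerator = 20, denominator = 8 + j6.
|H(j6)| = |20| / |8 + j6| = 20 / 10 = 2.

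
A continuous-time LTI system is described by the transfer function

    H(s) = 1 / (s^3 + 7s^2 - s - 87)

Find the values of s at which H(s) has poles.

s = -5 ± 2j, 3

The poles are the roots of the denominator s^3 + 7s^2 - s - 87 = 0.
Trying s = 3: the polynomial evaluates to 0, so (s - 3) is a factor.
Dividing out leaves s^2 + 10s + 29 = 0.
The quadratic formula then gives s = -5 ± 2j.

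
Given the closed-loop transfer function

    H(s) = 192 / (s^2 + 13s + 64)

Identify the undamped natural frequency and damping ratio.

Compare the denominator to the standard form s^2 + 2ζωₙs + ωₙ².
ωₙ² = 64, so ωₙ = 8 rad/s.
2ζωₙ = 13, so ζ = 13/(2·8) = 0.8125.
With ζ = 0.8125 the response is underdamped.

ωₙ = 8 rad/s, ζ = 0.8125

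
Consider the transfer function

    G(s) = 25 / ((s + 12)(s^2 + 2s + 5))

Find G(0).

G(0) = 5/12 ≈ 0.4167

At s = 0 each factor (s + a) contributes a and each (s^2 + bs + c) contributes c.
G(0) = 25·1 / ((12) · (5)) = 25/60 = 5/12.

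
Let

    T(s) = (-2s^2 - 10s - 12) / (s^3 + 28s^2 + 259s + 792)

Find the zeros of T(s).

s = -3, -2

Set the numerator to zero: -2s^2 - 10s - 12 = 0, i.e. -2·(s^2 + 5s + 6) = 0.
Factoring: (s + 3)(s + 2) = 0.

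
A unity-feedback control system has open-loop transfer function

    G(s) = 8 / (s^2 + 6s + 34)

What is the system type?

Type 0

The denominator has no factor of s at the origin — no free integrator — so this is a Type 0 system.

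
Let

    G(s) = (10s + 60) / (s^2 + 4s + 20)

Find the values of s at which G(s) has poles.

s = -2 ± 4j

The poles are the roots of the denominator s^2 + 4s + 20 = 0.
Using the quadratic formula: s = (-4 ± √(-64))/2 = -2 ± 4j.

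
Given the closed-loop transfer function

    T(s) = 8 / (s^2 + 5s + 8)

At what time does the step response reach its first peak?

t_p ≈ 2.375 s

Comparing s^2 + 5s + 8 to s^2 + 2ζωₙs + ωₙ²: ωₙ = √8 ≈ 2.828 rad/s and ζ = 5/(2·√8) ≈ 0.8839.
ζωₙ = 5/2 = 2.5, so ω_d = ωₙ√(1−ζ²) = √(ωₙ² − (ζωₙ)²) = √(8 − 2.5²) = √1.75 ≈ 1.323 rad/s.
t_p = π/ω_d = π/1.323 ≈ 2.375 s.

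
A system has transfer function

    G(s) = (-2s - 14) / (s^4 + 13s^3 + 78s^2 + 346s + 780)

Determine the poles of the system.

s = -5, -6, -1 + 5j, -1 - 5j

The poles are the roots of the denominator s^4 + 13s^3 + 78s^2 + 346s + 780 = 0.
Trying s = -5: the polynomial evaluates to 0, so (s + 5) is a factor.
Dividing out leaves s^3 + 8s^2 + 38s + 156 = 0.
This factors further as (s + 6)(s^2 + 2s + 26) = 0.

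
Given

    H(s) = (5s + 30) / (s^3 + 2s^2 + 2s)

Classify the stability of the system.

The denominator s^3 + 2s^2 + 2s factors as s(s^2 + 2s + 2), giving poles at s = 0, -1 ± j.
Since the simple pole(s) at s = 0 lie on the jω-axis with none in the right half-plane, the system is marginally stable.

marginally stable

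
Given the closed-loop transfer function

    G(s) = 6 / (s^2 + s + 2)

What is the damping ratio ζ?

ζ ≈ 0.3536

Compare the denominator to the standard form s^2 + 2ζωₙs + ωₙ².
ωₙ² = 2, so ωₙ = √2 ≈ 1.414 rad/s.
2ζωₙ = 1, so ζ = 1/(2·√2) ≈ 0.3536.
With ζ = 0.3536 the response is underdamped.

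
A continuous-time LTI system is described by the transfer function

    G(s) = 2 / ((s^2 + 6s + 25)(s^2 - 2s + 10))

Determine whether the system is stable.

unstable

The poles can be read from the denominator factors: s = -3 ± 4j, 1 ± 3j.
Since the pole(s) at s = 1 ± 3j lie in the right half-plane, the system is unstable.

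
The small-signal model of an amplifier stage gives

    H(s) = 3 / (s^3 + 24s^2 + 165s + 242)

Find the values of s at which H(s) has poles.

s = -11, -11, -2

The poles are the roots of the denominator s^3 + 24s^2 + 165s + 242 = 0.
Trying s = -11: the polynomial evaluates to 0, so (s + 11) is a factor.
Dividing out leaves s^2 + 13s + 22 = 0.
Factoring the quadratic: (s + 11)(s + 2) = 0.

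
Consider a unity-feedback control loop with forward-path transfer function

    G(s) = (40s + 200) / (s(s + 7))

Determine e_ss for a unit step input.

G(s) has one pole at the origin.
This is a Type 1 system; for a step input the steady-state error is zero.

e_ss = 0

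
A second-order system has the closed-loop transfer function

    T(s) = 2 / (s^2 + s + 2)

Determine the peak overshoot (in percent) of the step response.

Comparing s^2 + s + 2 to s^2 + 2ζωₙs + ωₙ²: ωₙ = √2 ≈ 1.414 rad/s and ζ = 1/(2·√2) ≈ 0.3536.
%OS = 100·exp(−πζ/√(1−ζ²)) = 100·exp(−π·0.3536/√(1−0.3536²)) ≈ 30.5%.

%OS ≈ 30.5%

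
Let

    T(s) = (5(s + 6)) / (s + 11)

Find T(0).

At s = 0 each factor (s + a) contributes a and each (s^2 + bs + c) contributes c.
T(0) = 5·(6) / ((11)) = 30/11 = 30/11.

T(0) = 30/11 ≈ 2.727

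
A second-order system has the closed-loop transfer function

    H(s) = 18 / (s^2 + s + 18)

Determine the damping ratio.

ζ ≈ 0.1179

Compare the denominator to the standard form s^2 + 2ζωₙs + ωₙ².
ωₙ² = 18, so ωₙ = √18 ≈ 4.243 rad/s.
2ζωₙ = 1, so ζ = 1/(2·√18) ≈ 0.1179.
With ζ = 0.1179 the response is underdamped.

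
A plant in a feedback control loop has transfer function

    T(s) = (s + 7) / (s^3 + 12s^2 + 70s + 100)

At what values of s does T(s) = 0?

s = -7

Set the numerator to zero: s + 7 = 0.
So s = -7.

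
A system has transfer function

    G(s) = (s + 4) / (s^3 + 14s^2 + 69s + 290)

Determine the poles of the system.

The poles are the roots of the denominator s^3 + 14s^2 + 69s + 290 = 0.
Trying s = -10: the polynomial evaluates to 0, so (s + 10) is a factor.
Dividing out leaves s^2 + 4s + 29 = 0.
The quadratic formula then gives s = -2 ± 5j.

s = -2 + 5j, -2 - 5j, -10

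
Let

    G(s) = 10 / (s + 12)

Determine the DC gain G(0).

G(0) = 5/6 ≈ 0.8333

Set s = 0: G(0) = (10) / (12) = 5/6.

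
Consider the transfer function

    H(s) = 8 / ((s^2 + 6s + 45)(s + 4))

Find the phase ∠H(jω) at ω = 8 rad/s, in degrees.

At s = j8: numerator = 8, denominator = -460 + j40.
∠H = ∠num − ∠den = 0° − (175.03°) = -175.0°.

∠H(j8) ≈ -175.0°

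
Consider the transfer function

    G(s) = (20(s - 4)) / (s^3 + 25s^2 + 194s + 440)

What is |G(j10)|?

|G(j10)| ≈ 0.09513

Substitute s = j10: numerator = -80 + j200, denominator = -2060 + j940.
|G(j10)| = |-80 + j200| / |-2060 + j940| = 215.41 / 2264.3 ≈ 0.09513.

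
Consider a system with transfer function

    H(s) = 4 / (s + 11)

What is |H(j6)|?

Substitute s = j6: numerator = 4, denominator = 11 + j6.
|H(j6)| = |4| / |11 + j6| = 4 / 12.530 ≈ 0.3192.

|H(j6)| ≈ 0.3192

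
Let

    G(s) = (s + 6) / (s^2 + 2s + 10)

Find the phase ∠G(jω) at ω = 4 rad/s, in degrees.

At s = j4: numerator = 6 + j4, denominator = -6 + j8.
∠G = ∠num − ∠den = 33.690° − (126.87°) = -93.18°.

∠G(j4) ≈ -93.18°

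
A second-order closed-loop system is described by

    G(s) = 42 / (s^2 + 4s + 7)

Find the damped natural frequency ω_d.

Comparing s^2 + 4s + 7 to s^2 + 2ζωₙs + ωₙ²: ωₙ = √7 ≈ 2.646 rad/s and ζ = 4/(2·√7) ≈ 0.7559.
ζωₙ = 4/2 = 2, so ω_d = ωₙ√(1−ζ²) = √(ωₙ² − (ζωₙ)²) = √(7 − 2²) = √3 ≈ 1.732 rad/s.

ω_d ≈ 1.732 rad/s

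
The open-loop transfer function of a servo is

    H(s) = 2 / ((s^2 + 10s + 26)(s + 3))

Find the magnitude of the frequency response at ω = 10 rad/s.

Substitute s = j10: numerator = 2, denominator = -1222 - j440.
|H(j10)| = |2| / |-1222 - j440| = 2 / 1298.8 ≈ 0.001540.

|H(j10)| ≈ 0.001540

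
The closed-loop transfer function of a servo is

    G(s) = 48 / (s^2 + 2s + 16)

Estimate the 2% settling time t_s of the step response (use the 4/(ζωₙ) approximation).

Comparing s^2 + 2s + 16 to s^2 + 2ζωₙs + ωₙ²: ωₙ = 4 rad/s and ζ = 2/(2·4) = 0.25.
ζωₙ = 2/2 = 1, so t_s ≈ 4/(ζωₙ) = 4/1 = 4 s.

t_s ≈ 4 s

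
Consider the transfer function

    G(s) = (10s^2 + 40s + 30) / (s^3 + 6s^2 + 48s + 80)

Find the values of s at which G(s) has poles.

s = -2 ± 6j, -2

The poles are the roots of the denominator s^3 + 6s^2 + 48s + 80 = 0.
Trying s = -2: the polynomial evaluates to 0, so (s + 2) is a factor.
Dividing out leaves s^2 + 4s + 40 = 0.
The quadratic formula then gives s = -2 ± 6j.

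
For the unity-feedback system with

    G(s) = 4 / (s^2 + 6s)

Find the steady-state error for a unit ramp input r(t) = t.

e_ss = 1.500

G(s) has one pole at the origin.
This is a Type 1 system. Kv = lim_{s→0} s·G(s) = 4/6 = 2/3.
e_ss = 1/Kv = 1/(2/3) = 3/2 ≈ 1.500.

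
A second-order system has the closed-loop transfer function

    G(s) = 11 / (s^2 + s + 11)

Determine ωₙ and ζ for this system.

Compare the denominator to the standard form s^2 + 2ζωₙs + ωₙ².
ωₙ² = 11, so ωₙ = √11 ≈ 3.317 rad/s.
2ζωₙ = 1, so ζ = 1/(2·√11) ≈ 0.1508.

ωₙ ≈ 3.317 rad/s, ζ ≈ 0.1508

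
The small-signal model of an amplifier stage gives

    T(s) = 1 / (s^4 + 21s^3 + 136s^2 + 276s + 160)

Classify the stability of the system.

The denominator s^4 + 21s^3 + 136s^2 + 276s + 160 factors as (s + 10)(s + 1)(s + 2)(s + 8), giving poles at s = -10, -1, -2, -8.
Since all poles lie strictly in the left half-plane, the system is stable.

stable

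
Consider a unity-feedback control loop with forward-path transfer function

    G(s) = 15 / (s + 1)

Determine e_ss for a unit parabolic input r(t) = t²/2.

e_ss = ∞

G(s) has no poles at the origin.
This is a Type 0 system; Ka = lim_{s→0} s^2·G(s) = 0, so the steady-state error for a parabola input is infinite.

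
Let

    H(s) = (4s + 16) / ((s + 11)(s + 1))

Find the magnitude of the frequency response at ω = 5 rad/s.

|H(j5)| ≈ 0.4157

Substitute s = j5: numerator = 16 + j20, denominator = -14 + j60.
|H(j5)| = |16 + j20| / |-14 + j60| = 25.612 / 61.612 ≈ 0.4157.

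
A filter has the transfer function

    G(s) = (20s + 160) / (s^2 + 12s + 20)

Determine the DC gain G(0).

Set s = 0: G(0) = (160) / (20) = 8.

G(0) = 8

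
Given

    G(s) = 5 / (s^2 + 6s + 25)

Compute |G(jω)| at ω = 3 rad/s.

Substitute s = j3: numerator = 5, denominator = 16 + j18.
|G(j3)| = |5| / |16 + j18| = 5 / 24.083 ≈ 0.2076.

|G(j3)| ≈ 0.2076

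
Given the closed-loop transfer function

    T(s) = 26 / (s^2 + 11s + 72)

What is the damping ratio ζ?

ζ ≈ 0.6482

Compare the denominator to the standard form s^2 + 2ζωₙs + ωₙ².
ωₙ² = 72, so ωₙ = √72 ≈ 8.485 rad/s.
2ζωₙ = 11, so ζ = 11/(2·√72) ≈ 0.6482.
With ζ = 0.6482 the response is underdamped.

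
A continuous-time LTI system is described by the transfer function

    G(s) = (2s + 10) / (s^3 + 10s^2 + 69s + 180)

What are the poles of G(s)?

The poles are the roots of the denominator s^3 + 10s^2 + 69s + 180 = 0.
Trying s = -4: the polynomial evaluates to 0, so (s + 4) is a factor.
Dividing out leaves s^2 + 6s + 45 = 0.
The quadratic formula then gives s = -3 ± 6j.

s = -3 ± 6j, -4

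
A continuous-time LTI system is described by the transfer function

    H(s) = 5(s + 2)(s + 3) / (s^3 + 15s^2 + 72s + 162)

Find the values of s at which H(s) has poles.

s = -3 ± 3j, -9

The poles are the roots of the denominator s^3 + 15s^2 + 72s + 162 = 0.
Trying s = -9: the polynomial evaluates to 0, so (s + 9) is a factor.
Dividing out leaves s^2 + 6s + 18 = 0.
The quadratic formula then gives s = -3 ± 3j.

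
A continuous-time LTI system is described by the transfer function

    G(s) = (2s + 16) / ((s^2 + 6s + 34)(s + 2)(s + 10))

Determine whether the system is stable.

stable

The poles can be read from the denominator factors: s = -3 ± 5j, -2, -10.
Since all poles lie strictly in the left half-plane, the system is stable.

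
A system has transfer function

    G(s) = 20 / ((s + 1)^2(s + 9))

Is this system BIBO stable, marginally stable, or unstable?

stable

The poles can be read from the denominator factors: s = -1, -9, -1.
Since all poles lie strictly in the left half-plane, the system is stable.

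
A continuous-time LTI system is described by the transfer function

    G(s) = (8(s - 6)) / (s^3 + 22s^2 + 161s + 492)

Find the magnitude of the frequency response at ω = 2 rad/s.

Substitute s = j2: numerator = -48 + j16, denominator = 404 + j314.
|G(j2)| = |-48 + j16| / |404 + j314| = 50.596 / 511.68 ≈ 0.09888.

|G(j2)| ≈ 0.09888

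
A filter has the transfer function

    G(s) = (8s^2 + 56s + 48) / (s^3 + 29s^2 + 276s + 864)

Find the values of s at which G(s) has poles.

s = -12, -9, -8

The poles are the roots of the denominator s^3 + 29s^2 + 276s + 864 = 0.
Trying s = -12: the polynomial evaluates to 0, so (s + 12) is a factor.
Dividing out leaves s^2 + 17s + 72 = 0.
Factoring the quadratic: (s + 9)(s + 8) = 0.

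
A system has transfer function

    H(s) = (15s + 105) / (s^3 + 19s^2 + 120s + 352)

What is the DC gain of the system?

Set s = 0: H(0) = (105) / (352) = 105/352.

H(0) = 105/352 ≈ 0.2983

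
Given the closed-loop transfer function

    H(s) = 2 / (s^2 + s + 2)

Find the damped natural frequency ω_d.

Comparing s^2 + s + 2 to s^2 + 2ζωₙs + ωₙ²: ωₙ = √2 ≈ 1.414 rad/s and ζ = 1/(2·√2) ≈ 0.3536.
ζωₙ = 1/2 = 0.5, so ω_d = ωₙ√(1−ζ²) = √(ωₙ² − (ζωₙ)²) = √(2 − 0.5²) = √1.75 ≈ 1.323 rad/s.

ω_d ≈ 1.323 rad/s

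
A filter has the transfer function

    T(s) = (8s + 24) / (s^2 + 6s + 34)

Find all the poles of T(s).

The poles are the roots of the denominator s^2 + 6s + 34 = 0.
Using the quadratic formula: s = (-6 ± √(-100))/2 = -3 ± 5j.

s = -3 + 5j, -3 - 5j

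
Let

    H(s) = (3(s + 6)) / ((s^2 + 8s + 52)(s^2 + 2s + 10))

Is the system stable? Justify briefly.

stable

The poles can be read from the denominator factors: s = -4 ± 6j, -1 ± 3j.
Since all poles lie strictly in the left half-plane, the system is stable.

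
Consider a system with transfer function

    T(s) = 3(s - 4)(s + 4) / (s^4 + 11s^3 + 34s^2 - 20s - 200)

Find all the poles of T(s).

s = 2, -5, -4 + 2j, -4 - 2j

The poles are the roots of the denominator s^4 + 11s^3 + 34s^2 - 20s - 200 = 0.
Trying s = 2: the polynomial evaluates to 0, so (s - 2) is a factor.
Dividing out leaves s^3 + 13s^2 + 60s + 100 = 0.
This factors further as (s + 5)(s^2 + 8s + 20) = 0.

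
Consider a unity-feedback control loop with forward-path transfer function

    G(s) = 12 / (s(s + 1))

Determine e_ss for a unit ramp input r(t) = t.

G(s) has one pole at the origin.
This is a Type 1 system. Kv = lim_{s→0} s·G(s) = 12/1.
e_ss = 1/Kv = 1/(12) = 1/12 ≈ 0.08333.

e_ss = 0.08333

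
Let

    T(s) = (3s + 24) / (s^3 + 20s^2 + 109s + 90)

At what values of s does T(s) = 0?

s = -8

Set the numerator to zero: 3s + 24 = 0, i.e. 3·(s + 8) = 0.
So s = -8.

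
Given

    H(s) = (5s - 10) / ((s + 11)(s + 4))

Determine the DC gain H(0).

Set s = 0: H(0) = (-10) / (44) = -5/22.

H(0) = -5/22 ≈ -0.2273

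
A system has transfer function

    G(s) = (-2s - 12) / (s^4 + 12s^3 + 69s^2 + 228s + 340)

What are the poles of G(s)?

s = -4 ± j, -2 ± 4j

The poles are the roots of the denominator s^4 + 12s^3 + 69s^2 + 228s + 340 = 0.
No real roots exist; factor into two real quadratics: (s^2 + 8s + 17)(s^2 + 4s + 20) = 0.
Each quadratic gives a conjugate pair via the quadratic formula.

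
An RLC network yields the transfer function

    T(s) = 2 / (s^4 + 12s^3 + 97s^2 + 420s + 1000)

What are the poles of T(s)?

s = -4 + 3j, -4 - 3j, -2 + 6j, -2 - 6j

The poles are the roots of the denominator s^4 + 12s^3 + 97s^2 + 420s + 1000 = 0.
No real roots exist; factor into two real quadratics: (s^2 + 8s + 25)(s^2 + 4s + 40) = 0.
Each quadratic gives a conjugate pair via the quadratic formula.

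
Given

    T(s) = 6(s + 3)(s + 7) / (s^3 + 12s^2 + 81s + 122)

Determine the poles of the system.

The poles are the roots of the denominator s^3 + 12s^2 + 81s + 122 = 0.
Trying s = -2: the polynomial evaluates to 0, so (s + 2) is a factor.
Dividing out leaves s^2 + 10s + 61 = 0.
The quadratic formula then gives s = -5 ± 6j.

s = -5 ± 6j, -2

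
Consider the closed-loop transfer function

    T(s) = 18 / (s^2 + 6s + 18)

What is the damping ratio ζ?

ζ ≈ 0.7071

Compare the denominator to the standard form s^2 + 2ζωₙs + ωₙ².
ωₙ² = 18, so ωₙ = √18 ≈ 4.243 rad/s.
2ζωₙ = 6, so ζ = 6/(2·√18) ≈ 0.7071.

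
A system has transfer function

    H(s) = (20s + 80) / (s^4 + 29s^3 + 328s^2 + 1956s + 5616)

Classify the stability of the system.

stable

The denominator s^4 + 29s^3 + 328s^2 + 1956s + 5616 factors as (s + 9)(s^2 + 8s + 52)(s + 12), giving poles at s = -9, -4 + 6j, -4 - 6j, -12.
Since all poles lie strictly in the left half-plane, the system is stable.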